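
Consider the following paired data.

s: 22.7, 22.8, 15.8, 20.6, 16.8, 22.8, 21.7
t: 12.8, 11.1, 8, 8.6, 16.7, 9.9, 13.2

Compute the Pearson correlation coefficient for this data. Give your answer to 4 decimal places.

n = 7, Σs = 143.2, Σt = 80.3, Σs² = 2982.1, Σt² = 976.15, Σst = 1639.92
nΣst − ΣsΣt = 11479.44 − 11498.96 = -19.52
nΣs² − (Σs)² = 20874.7 − 20506.24 = 368.46; nΣt² − (Σt)² = 6833.05 − 6448.09 = 384.96
r = -19.52 / √(368.46 × 384.96) = -19.52 / 376.6197 ≈ -0.0518

-0.0518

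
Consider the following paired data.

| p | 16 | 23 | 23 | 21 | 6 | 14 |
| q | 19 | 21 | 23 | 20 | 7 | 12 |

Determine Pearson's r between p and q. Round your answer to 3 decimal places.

n = 6, Σp = 103, Σq = 102, Σp² = 1987, Σq² = 1924, Σpq = 1946
nΣpq − ΣpΣq = 11676 − 10506 = 1170
nΣp² − (Σp)² = 11922 − 10609 = 1313; nΣq² − (Σq)² = 11544 − 10404 = 1140
r = 1170 / √(1313 × 1140) = 1170 / 1223.4460 ≈ 0.956

0.956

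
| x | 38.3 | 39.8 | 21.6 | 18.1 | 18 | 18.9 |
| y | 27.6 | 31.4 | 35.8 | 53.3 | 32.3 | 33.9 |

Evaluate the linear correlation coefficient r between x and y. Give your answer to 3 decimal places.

n = 6, Σx = 154.7, Σy = 214.3, Σx² = 4526.31, Σy² = 8062.75, Σxy = 5266.92
nΣxy − ΣxΣy = 31601.52 − 33152.21 = -1550.69
nΣx² − (Σx)² = 27157.86 − 23932.09 = 3225.77; nΣy² − (Σy)² = 48376.5 − 45924.49 = 2452.01
r = -1550.69 / √(3225.77 × 2452.01) = -1550.69 / 2812.4047 ≈ -0.551

-0.551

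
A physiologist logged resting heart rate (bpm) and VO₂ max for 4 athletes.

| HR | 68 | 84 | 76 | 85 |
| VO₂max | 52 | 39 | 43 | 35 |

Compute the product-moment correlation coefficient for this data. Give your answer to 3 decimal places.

n = 4, Σx = 313, Σy = 169, Σx² = 24681, Σy² = 7299, Σxy = 13055
nΣxy − ΣxΣy = 52220 − 52897 = -677
nΣx² − (Σx)² = 98724 − 97969 = 755; nΣy² − (Σy)² = 29196 − 28561 = 635
r = -677 / √(755 × 635) = -677 / 692.4052 ≈ -0.978

-0.978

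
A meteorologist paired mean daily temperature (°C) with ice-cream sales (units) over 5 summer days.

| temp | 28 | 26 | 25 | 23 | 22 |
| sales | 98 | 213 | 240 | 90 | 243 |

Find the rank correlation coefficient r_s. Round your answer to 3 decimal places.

Rank temp: 5, 4, 3, 2, 1
Rank sales: 2, 3, 4, 1, 5
d = rank(temp) − rank(sales): 3, 1, -1, 1, -4; Σd² = 28
ρ = 1 − 6Σd² / [n(n²−1)] = 1 − 6×28 / (5×24) = 1 − 168/120 ≈ -0.400

-0.400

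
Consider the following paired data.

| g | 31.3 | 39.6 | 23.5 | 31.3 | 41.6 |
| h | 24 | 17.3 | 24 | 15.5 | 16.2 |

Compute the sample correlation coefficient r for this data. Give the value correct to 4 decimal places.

-0.6966

n = 5, Σg = 167.3, Σh = 97, Σg² = 5810.35, Σh² = 1953.98, Σgh = 3159.35
nΣgh − ΣgΣh = 15796.75 − 16228.1 = -431.35
nΣg² − (Σg)² = 29051.75 − 27989.29 = 1062.46; nΣh² − (Σh)² = 9769.9 − 9409 = 360.9
r = -431.35 / √(1062.46 × 360.9) = -431.35 / 619.2268 ≈ -0.6966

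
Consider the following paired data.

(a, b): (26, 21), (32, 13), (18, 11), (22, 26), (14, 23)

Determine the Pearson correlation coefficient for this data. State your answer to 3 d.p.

-0.284

n = 5, Σa = 112, Σb = 94, Σa² = 2704, Σb² = 1936, Σab = 2054
nΣab − ΣaΣb = 10270 − 10528 = -258
nΣa² − (Σa)² = 13520 − 12544 = 976; nΣb² − (Σb)² = 9680 − 8836 = 844
r = -258 / √(976 × 844) = -258 / 907.6034 ≈ -0.284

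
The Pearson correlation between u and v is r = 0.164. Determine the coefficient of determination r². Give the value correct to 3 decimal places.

0.027

r² = (0.164)² = 0.027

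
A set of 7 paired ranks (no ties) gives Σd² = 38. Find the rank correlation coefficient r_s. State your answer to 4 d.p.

ρ = 1 − 6Σd² / [n(n²−1)] = 1 − 6×38 / (7×48)
  = 1 − 228/336 = 1 − 0.67857 ≈ 0.3214

0.3214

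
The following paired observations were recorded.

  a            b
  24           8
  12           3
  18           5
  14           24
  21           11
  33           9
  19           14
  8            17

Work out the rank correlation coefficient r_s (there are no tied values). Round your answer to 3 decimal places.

Rank a: 7, 2, 4, 3, 6, 8, 5, 1
Rank b: 3, 1, 2, 8, 5, 4, 6, 7
d = rank(a) − rank(b): 4, 1, 2, -5, 1, 4, -1, -6; Σd² = 100
ρ = 1 − 6Σd² / [n(n²−1)] = 1 − 6×100 / (8×63) = 1 − 600/504 ≈ -0.190

-0.190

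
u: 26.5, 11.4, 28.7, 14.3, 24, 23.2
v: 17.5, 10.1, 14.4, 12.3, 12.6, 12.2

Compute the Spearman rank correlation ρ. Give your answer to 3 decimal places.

Rank u: 5, 1, 6, 2, 4, 3
Rank v: 6, 1, 5, 3, 4, 2
d = rank(u) − rank(v): -1, 0, 1, -1, 0, 1; Σd² = 4
ρ = 1 − 6Σd² / [n(n²−1)] = 1 − 6×4 / (6×35) = 1 − 24/210 ≈ 0.886

0.886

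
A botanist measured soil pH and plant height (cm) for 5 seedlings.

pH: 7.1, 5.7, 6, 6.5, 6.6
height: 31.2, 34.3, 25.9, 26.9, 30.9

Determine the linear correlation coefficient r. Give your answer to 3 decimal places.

-0.090

n = 5, Σx = 31.9, Σy = 149.2, Σx² = 204.71, Σy² = 4499.16, Σxy = 951.22
nΣxy − ΣxΣy = 4756.1 − 4759.48 = -3.38
nΣx² − (Σx)² = 1023.55 − 1017.61 = 5.94; nΣy² − (Σy)² = 22495.8 − 22260.64 = 235.16
r = -3.38 / √(5.94 × 235.16) = -3.38 / 37.3745 ≈ -0.090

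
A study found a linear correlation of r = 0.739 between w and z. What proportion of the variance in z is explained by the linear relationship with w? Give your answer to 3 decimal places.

0.546

r² = (0.739)² = 0.546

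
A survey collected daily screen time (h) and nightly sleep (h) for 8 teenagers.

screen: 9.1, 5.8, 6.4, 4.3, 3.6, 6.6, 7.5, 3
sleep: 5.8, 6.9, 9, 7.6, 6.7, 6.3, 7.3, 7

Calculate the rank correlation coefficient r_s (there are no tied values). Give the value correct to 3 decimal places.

-0.286

Rank screen: 8, 4, 5, 3, 2, 6, 7, 1
Rank sleep: 1, 4, 8, 7, 3, 2, 6, 5
d = rank(screen) − rank(sleep): 7, 0, -3, -4, -1, 4, 1, -4; Σd² = 108
ρ = 1 − 6Σd² / [n(n²−1)] = 1 − 6×108 / (8×63) = 1 − 648/504 ≈ -0.286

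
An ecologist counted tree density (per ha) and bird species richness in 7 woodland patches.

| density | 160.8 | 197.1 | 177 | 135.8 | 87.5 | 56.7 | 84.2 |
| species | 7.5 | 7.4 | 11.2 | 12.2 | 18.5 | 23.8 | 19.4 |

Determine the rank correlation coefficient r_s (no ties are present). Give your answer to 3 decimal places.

Rank density: 5, 7, 6, 4, 3, 1, 2
Rank species: 2, 1, 3, 4, 5, 7, 6
d = rank(density) − rank(species): 3, 6, 3, 0, -2, -6, -4; Σd² = 110
ρ = 1 − 6Σd² / [n(n²−1)] = 1 − 6×110 / (7×48) = 1 − 660/336 ≈ -0.964

-0.964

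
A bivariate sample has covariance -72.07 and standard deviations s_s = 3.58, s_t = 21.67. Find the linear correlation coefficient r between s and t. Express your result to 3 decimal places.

r = Cov(s,t) / (s_s · s_t) = -72.07 / (3.58 × 21.67)
  = -72.07 / 77.5786 ≈ -0.929

-0.929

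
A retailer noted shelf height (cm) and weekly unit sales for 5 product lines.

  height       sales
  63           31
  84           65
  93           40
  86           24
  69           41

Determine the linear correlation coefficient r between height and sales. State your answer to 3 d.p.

n = 5, Σx = 395, Σy = 201, Σx² = 31831, Σy² = 9043, Σxy = 16026
nΣxy − ΣxΣy = 80130 − 79395 = 735
nΣx² − (Σx)² = 159155 − 156025 = 3130; nΣy² − (Σy)² = 45215 − 40401 = 4814
r = 735 / √(3130 × 4814) = 735 / 3881.7290 ≈ 0.189

0.189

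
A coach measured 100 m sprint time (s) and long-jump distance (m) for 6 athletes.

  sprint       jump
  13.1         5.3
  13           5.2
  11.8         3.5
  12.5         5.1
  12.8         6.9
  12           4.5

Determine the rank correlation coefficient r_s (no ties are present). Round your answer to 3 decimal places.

Rank sprint: 6, 5, 1, 3, 4, 2
Rank jump: 5, 4, 1, 3, 6, 2
d = rank(sprint) − rank(jump): 1, 1, 0, 0, -2, 0; Σd² = 6
ρ = 1 − 6Σd² / [n(n²−1)] = 1 − 6×6 / (6×35) = 1 − 36/210 ≈ 0.829

0.829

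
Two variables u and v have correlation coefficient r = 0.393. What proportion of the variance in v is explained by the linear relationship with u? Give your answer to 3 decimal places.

0.154

r² = (0.393)² = 0.154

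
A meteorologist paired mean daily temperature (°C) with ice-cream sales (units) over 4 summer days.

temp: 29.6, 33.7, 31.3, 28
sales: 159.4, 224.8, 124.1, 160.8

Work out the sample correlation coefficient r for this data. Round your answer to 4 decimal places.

0.5631

n = 4, Σx = 122.6, Σy = 669.1, Σx² = 3775.54, Σy² = 117200.85, Σxy = 20680.73
nΣxy − ΣxΣy = 82722.92 − 82031.66 = 691.26
nΣx² − (Σx)² = 15102.16 − 15030.76 = 71.4; nΣy² − (Σy)² = 468803.4 − 447694.81 = 21108.59
r = 691.26 / √(71.4 × 21108.59) = 691.26 / 1227.6617 ≈ 0.5631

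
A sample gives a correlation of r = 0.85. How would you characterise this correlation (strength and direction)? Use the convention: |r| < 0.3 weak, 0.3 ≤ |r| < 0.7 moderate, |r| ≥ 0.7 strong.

strong positive

r = 0.85 > 0 so the relationship is positive.
|r| = 0.85, which falls in the strong range.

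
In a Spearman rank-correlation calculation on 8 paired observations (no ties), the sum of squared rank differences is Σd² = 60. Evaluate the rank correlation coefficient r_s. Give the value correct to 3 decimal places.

0.286

ρ = 1 − 6Σd² / [n(n²−1)] = 1 − 6×60 / (8×63)
  = 1 − 360/504 = 1 − 0.7143 ≈ 0.286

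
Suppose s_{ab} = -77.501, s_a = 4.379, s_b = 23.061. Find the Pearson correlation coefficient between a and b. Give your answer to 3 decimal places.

-0.767

r = Cov(a,b) / (s_a · s_b) = -77.501 / (4.379 × 23.061)
  = -77.501 / 100.9841 ≈ -0.767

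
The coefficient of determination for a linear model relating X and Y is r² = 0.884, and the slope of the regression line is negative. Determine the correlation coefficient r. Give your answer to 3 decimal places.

-0.940

|r| = √0.884 = 0.940
The association is negative, so r = −0.940.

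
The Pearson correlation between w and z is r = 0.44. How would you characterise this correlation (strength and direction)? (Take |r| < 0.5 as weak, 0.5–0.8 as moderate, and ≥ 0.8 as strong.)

weak positive

r = 0.44 > 0 so the relationship is positive.
|r| = 0.44, which falls in the weak range.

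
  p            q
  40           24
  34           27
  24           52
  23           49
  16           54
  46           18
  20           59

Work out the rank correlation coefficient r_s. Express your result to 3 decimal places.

-0.929

Rank p: 6, 5, 4, 3, 1, 7, 2
Rank q: 2, 3, 5, 4, 6, 1, 7
d = rank(p) − rank(q): 4, 2, -1, -1, -5, 6, -5; Σd² = 108
ρ = 1 − 6Σd² / [n(n²−1)] = 1 − 6×108 / (7×48) = 1 − 648/336 ≈ -0.929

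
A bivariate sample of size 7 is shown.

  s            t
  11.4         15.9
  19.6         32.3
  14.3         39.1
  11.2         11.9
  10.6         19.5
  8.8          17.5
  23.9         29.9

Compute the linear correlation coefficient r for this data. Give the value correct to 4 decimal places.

0.6440

n = 7, Σs = 99.8, Σt = 166.1, Σs² = 1605.06, Σt² = 4547.03, Σst = 2582.06
nΣst − ΣsΣt = 18074.42 − 16576.78 = 1497.64
nΣs² − (Σs)² = 11235.42 − 9960.04 = 1275.38; nΣt² − (Σt)² = 31829.21 − 27589.21 = 4240
r = 1497.64 / √(1275.38 × 4240) = 1497.64 / 2325.4271 ≈ 0.6440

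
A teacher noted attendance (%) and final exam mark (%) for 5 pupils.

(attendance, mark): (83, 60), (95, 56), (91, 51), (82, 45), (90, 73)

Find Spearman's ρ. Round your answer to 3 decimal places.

0.200

Rank attendance: 2, 5, 4, 1, 3
Rank mark: 4, 3, 2, 1, 5
d = rank(attendance) − rank(mark): -2, 2, 2, 0, -2; Σd² = 16
ρ = 1 − 6Σd² / [n(n²−1)] = 1 − 6×16 / (5×24) = 1 − 96/120 ≈ 0.200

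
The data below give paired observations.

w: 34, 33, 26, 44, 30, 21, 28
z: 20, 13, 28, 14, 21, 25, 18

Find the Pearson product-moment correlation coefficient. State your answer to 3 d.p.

n = 7, Σw = 216, Σz = 139, Σw² = 6982, Σz² = 2939, Σwz = 4112
nΣwz − ΣwΣz = 28784 − 30024 = -1240
nΣw² − (Σw)² = 48874 − 46656 = 2218; nΣz² − (Σz)² = 20573 − 19321 = 1252
r = -1240 / √(2218 × 1252) = -1240 / 1666.4141 ≈ -0.744

-0.744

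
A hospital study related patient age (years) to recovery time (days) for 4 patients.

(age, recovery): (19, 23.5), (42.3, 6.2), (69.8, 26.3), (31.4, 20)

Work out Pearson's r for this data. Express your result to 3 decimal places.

n = 4, Σx = 162.5, Σy = 76, Σx² = 8008.29, Σy² = 1682.38, Σxy = 3172.5
nΣxy − ΣxΣy = 12690 − 12350 = 340
nΣx² − (Σx)² = 32033.16 − 26406.25 = 5626.91; nΣy² − (Σy)² = 6729.52 − 5776 = 953.52
r = 340 / √(5626.91 × 953.52) = 340 / 2316.3271 ≈ 0.147

0.147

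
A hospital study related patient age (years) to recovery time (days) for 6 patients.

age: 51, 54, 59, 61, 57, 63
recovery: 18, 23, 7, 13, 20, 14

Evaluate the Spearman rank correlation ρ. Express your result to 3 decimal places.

-0.600

Rank age: 1, 2, 4, 5, 3, 6
Rank recovery: 4, 6, 1, 2, 5, 3
d = rank(age) − rank(recovery): -3, -4, 3, 3, -2, 3; Σd² = 56
ρ = 1 − 6Σd² / [n(n²−1)] = 1 − 6×56 / (6×35) = 1 − 336/210 ≈ -0.600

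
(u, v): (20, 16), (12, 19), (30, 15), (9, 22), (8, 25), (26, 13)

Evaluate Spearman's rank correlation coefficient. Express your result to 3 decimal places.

Rank u: 4, 3, 6, 2, 1, 5
Rank v: 3, 4, 2, 5, 6, 1
d = rank(u) − rank(v): 1, -1, 4, -3, -5, 4; Σd² = 68
ρ = 1 − 6Σd² / [n(n²−1)] = 1 − 6×68 / (6×35) = 1 − 408/210 ≈ -0.943

-0.943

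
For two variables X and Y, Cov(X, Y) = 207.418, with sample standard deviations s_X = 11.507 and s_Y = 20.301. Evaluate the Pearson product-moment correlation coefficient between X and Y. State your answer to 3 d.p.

r = Cov(X,Y) / (s_X · s_Y) = 207.418 / (11.507 × 20.301)
  = 207.418 / 233.6036 ≈ 0.888

0.888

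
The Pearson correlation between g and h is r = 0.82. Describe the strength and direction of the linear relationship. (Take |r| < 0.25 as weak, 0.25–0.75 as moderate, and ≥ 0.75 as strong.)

r = 0.82 > 0 so the relationship is positive.
|r| = 0.82, which falls in the strong range.

strong positive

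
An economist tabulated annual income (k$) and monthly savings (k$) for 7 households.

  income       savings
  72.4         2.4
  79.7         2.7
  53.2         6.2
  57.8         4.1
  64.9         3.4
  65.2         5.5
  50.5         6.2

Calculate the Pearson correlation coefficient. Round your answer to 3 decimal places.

-0.841

n = 7, Σx = 443.7, Σy = 30.5, Σx² = 28778.23, Σy² = 148.55, Σxy = 1848.13
nΣxy − ΣxΣy = 12936.91 − 13532.85 = -595.94
nΣx² − (Σx)² = 201447.61 − 196869.69 = 4577.92; nΣy² − (Σy)² = 1039.85 − 930.25 = 109.6
r = -595.94 / √(4577.92 × 109.6) = -595.94 / 708.3361 ≈ -0.841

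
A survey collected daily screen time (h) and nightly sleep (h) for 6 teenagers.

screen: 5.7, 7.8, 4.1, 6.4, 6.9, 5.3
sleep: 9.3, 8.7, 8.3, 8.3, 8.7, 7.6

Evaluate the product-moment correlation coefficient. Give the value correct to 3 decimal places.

0.336

n = 6, Σx = 36.2, Σy = 50.9, Σx² = 226.8, Σy² = 433.41, Σxy = 308.33
nΣxy − ΣxΣy = 1849.98 − 1842.58 = 7.4
nΣx² − (Σx)² = 1360.8 − 1310.44 = 50.36; nΣy² − (Σy)² = 2600.46 − 2590.81 = 9.65
r = 7.4 / √(50.36 × 9.65) = 7.4 / 22.0448 ≈ 0.336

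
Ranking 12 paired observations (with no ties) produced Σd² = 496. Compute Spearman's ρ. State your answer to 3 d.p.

-0.734

ρ = 1 − 6Σd² / [n(n²−1)] = 1 − 6×496 / (12×143)
  = 1 − 2976/1716 = 1 − 1.7343 ≈ -0.734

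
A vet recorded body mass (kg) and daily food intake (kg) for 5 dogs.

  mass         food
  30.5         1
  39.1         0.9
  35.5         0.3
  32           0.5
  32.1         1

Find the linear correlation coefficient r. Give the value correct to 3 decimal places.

-0.173

n = 5, Σx = 169.2, Σy = 3.7, Σx² = 5773.72, Σy² = 3.15, Σxy = 124.44
nΣxy − ΣxΣy = 622.2 − 626.04 = -3.84
nΣx² − (Σx)² = 28868.6 − 28628.64 = 239.96; nΣy² − (Σy)² = 15.75 − 13.69 = 2.06
r = -3.84 / √(239.96 × 2.06) = -3.84 / 22.2333 ≈ -0.173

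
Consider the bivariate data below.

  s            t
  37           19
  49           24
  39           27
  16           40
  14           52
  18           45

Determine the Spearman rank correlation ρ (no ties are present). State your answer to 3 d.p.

Rank s: 4, 6, 5, 2, 1, 3
Rank t: 1, 2, 3, 4, 6, 5
d = rank(s) − rank(t): 3, 4, 2, -2, -5, -2; Σd² = 62
ρ = 1 − 6Σd² / [n(n²−1)] = 1 − 6×62 / (6×35) = 1 − 372/210 ≈ -0.771

-0.771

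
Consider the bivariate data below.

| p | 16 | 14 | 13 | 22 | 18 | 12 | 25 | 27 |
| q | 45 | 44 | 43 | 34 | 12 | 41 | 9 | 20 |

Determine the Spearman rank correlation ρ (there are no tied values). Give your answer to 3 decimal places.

-0.643

Rank p: 4, 3, 2, 6, 5, 1, 7, 8
Rank q: 8, 7, 6, 4, 2, 5, 1, 3
d = rank(p) − rank(q): -4, -4, -4, 2, 3, -4, 6, 5; Σd² = 138
ρ = 1 − 6Σd² / [n(n²−1)] = 1 − 6×138 / (8×63) = 1 − 828/504 ≈ -0.643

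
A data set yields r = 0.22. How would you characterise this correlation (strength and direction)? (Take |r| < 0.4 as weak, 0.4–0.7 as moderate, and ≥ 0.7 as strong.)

weak positive

r = 0.22 > 0 so the relationship is positive.
|r| = 0.22, which falls in the weak range.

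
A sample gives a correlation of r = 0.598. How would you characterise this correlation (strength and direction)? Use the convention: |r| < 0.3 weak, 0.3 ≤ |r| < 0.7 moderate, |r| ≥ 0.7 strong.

moderate positive

r = 0.598 > 0 so the relationship is positive.
|r| = 0.598, which falls in the moderate range.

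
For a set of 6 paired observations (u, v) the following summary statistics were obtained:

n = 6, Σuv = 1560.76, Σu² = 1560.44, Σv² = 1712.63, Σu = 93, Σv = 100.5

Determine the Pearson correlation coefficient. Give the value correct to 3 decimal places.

0.051

r = (nΣuv − ΣuΣv) / √[(nΣu² − (Σu)²)(nΣv² − (Σv)²)]
Numerator: 6×1560.76 − 93×100.5 = 18.06
Denominator: √[(9362.64 − 8649)(10275.78 − 10100.25)] = √[713.64 × 175.53] = 353.9283
r = 18.06 / 353.9283 ≈ 0.051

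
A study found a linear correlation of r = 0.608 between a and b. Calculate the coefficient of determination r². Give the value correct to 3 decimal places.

0.370

r² = (0.608)² = 0.370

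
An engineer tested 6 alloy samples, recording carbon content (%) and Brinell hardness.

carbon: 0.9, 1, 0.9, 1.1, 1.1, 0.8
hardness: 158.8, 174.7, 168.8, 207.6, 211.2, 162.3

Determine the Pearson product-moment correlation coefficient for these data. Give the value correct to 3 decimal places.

0.916

n = 6, Σx = 5.8, Σy = 1083.4, Σx² = 5.68, Σy² = 198275.46, Σxy = 1060.06
nΣxy − ΣxΣy = 6360.36 − 6283.72 = 76.64
nΣx² − (Σx)² = 34.08 − 33.64 = 0.44; nΣy² − (Σy)² = 1189652.76 − 1173755.56 = 15897.2
r = 76.64 / √(0.44 × 15897.2) = 76.64 / 83.6347 ≈ 0.916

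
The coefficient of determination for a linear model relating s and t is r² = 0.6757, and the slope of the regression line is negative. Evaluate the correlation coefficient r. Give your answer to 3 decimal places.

|r| = √0.6757 = 0.822
The association is negative, so r = −0.822.

-0.822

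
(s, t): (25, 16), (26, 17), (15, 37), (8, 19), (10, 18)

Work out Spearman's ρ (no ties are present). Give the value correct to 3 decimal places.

-0.600

Rank s: 4, 5, 3, 1, 2
Rank t: 1, 2, 5, 4, 3
d = rank(s) − rank(t): 3, 3, -2, -3, -1; Σd² = 32
ρ = 1 − 6Σd² / [n(n²−1)] = 1 − 6×32 / (5×24) = 1 − 192/120 ≈ -0.600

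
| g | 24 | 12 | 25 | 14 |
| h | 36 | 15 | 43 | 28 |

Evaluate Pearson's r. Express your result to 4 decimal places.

0.9253

n = 4, Σg = 75, Σh = 122, Σg² = 1541, Σh² = 4154, Σgh = 2511
nΣgh − ΣgΣh = 10044 − 9150 = 894
nΣg² − (Σg)² = 6164 − 5625 = 539; nΣh² − (Σh)² = 16616 − 14884 = 1732
r = 894 / √(539 × 1732) = 894 / 966.2029 ≈ 0.9253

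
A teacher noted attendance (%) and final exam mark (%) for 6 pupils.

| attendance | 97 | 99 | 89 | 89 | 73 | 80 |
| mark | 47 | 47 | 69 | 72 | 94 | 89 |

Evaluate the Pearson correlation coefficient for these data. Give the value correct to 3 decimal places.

-0.979

n = 6, Σx = 527, Σy = 418, Σx² = 46781, Σy² = 31120, Σxy = 35743
nΣxy − ΣxΣy = 214458 − 220286 = -5828
nΣx² − (Σx)² = 280686 − 277729 = 2957; nΣy² − (Σy)² = 186720 − 174724 = 11996
r = -5828 / √(2957 × 11996) = -5828 / 5955.8519 ≈ -0.979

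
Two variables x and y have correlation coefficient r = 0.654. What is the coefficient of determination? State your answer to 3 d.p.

r² = (0.654)² = 0.428

0.428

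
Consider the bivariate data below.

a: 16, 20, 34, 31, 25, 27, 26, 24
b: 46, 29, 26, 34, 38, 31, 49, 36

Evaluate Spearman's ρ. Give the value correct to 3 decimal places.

-0.429

Rank a: 1, 2, 8, 7, 4, 6, 5, 3
Rank b: 7, 2, 1, 4, 6, 3, 8, 5
d = rank(a) − rank(b): -6, 0, 7, 3, -2, 3, -3, -2; Σd² = 120
ρ = 1 − 6Σd² / [n(n²−1)] = 1 − 6×120 / (8×63) = 1 − 720/504 ≈ -0.429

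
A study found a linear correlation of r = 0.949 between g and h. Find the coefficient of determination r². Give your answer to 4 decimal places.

r² = (0.949)² = 0.9006

0.9006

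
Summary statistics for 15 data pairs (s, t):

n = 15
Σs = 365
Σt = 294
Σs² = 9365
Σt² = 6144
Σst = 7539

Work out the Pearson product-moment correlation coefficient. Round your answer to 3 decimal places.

0.896

r = (nΣst − ΣsΣt) / √[(nΣs² − (Σs)²)(nΣt² − (Σt)²)]
Numerator: 15×7539 − 365×294 = 5775
Denominator: √[(140475 − 133225)(92160 − 86436)] = √[7250 × 5724] = 6441.9717
r = 5775 / 6441.9717 ≈ 0.896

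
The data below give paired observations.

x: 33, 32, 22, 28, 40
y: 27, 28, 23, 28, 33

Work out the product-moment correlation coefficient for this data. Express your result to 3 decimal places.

0.931

n = 5, Σx = 155, Σy = 139, Σx² = 4981, Σy² = 3915, Σxy = 4397
nΣxy − ΣxΣy = 21985 − 21545 = 440
nΣx² − (Σx)² = 24905 − 24025 = 880; nΣy² − (Σy)² = 19575 − 19321 = 254
r = 440 / √(880 × 254) = 440 / 472.7790 ≈ 0.931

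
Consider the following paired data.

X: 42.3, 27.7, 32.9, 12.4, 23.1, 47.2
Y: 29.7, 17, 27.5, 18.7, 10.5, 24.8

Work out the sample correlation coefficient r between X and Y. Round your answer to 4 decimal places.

n = 6, ΣX = 185.6, ΣY = 128.2, ΣX² = 6554.2, ΣY² = 3002.32, ΣXY = 4276.95
nΣXY − ΣXΣY = 25661.7 − 23793.92 = 1867.78
nΣX² − (ΣX)² = 39325.2 − 34447.36 = 4877.84; nΣY² − (ΣY)² = 18013.92 − 16435.24 = 1578.68
r = 1867.78 / √(4877.84 × 1578.68) = 1867.78 / 2774.9862 ≈ 0.6731

0.6731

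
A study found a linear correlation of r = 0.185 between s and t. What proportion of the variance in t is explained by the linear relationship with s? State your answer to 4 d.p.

0.0342

r² = (0.185)² = 0.0342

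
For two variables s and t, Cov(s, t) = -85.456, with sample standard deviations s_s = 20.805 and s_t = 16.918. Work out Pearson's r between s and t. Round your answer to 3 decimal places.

r = Cov(s,t) / (s_s · s_t) = -85.456 / (20.805 × 16.918)
  = -85.456 / 351.9790 ≈ -0.243

-0.243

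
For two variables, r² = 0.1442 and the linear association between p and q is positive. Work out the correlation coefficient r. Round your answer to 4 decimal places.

|r| = √0.1442 = 0.3797
The association is positive, so r = 0.3797.

0.3797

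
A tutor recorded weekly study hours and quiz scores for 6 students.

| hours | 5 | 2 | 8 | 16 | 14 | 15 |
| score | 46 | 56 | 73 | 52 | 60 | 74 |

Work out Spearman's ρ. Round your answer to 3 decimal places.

0.257

Rank hours: 2, 1, 3, 6, 4, 5
Rank score: 1, 3, 5, 2, 4, 6
d = rank(hours) − rank(score): 1, -2, -2, 4, 0, -1; Σd² = 26
ρ = 1 − 6Σd² / [n(n²−1)] = 1 − 6×26 / (6×35) = 1 − 156/210 ≈ 0.257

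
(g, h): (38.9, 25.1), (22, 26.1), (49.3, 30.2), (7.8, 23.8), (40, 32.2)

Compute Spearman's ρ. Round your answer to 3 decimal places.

Rank g: 3, 2, 5, 1, 4
Rank h: 2, 3, 4, 1, 5
d = rank(g) − rank(h): 1, -1, 1, 0, -1; Σd² = 4
ρ = 1 − 6Σd² / [n(n²−1)] = 1 − 6×4 / (5×24) = 1 − 24/120 ≈ 0.800

0.800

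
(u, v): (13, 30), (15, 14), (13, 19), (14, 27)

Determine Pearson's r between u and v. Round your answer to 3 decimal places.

n = 4, Σu = 55, Σv = 90, Σu² = 759, Σv² = 2186, Σuv = 1225
nΣuv − ΣuΣv = 4900 − 4950 = -50
nΣu² − (Σu)² = 3036 − 3025 = 11; nΣv² − (Σv)² = 8744 − 8100 = 644
r = -50 / √(11 × 644) = -50 / 84.1665 ≈ -0.594

-0.594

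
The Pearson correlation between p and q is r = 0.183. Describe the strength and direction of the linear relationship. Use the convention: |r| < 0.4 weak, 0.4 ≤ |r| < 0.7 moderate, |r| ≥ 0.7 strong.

r = 0.183 > 0 so the relationship is positive.
|r| = 0.183, which falls in the weak range.

weak positive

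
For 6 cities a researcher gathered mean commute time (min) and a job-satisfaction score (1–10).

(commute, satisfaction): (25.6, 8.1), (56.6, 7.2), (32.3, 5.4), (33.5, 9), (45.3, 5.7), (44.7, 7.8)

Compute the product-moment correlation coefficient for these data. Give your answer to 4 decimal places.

n = 6, Σx = 238, Σy = 43.2, Σx² = 10074.64, Σy² = 320.94, Σxy = 1697.67
nΣxy − ΣxΣy = 10186.02 − 10281.6 = -95.58
nΣx² − (Σx)² = 60447.84 − 56644 = 3803.84; nΣy² − (Σy)² = 1925.64 − 1866.24 = 59.4
r = -95.58 / √(3803.84 × 59.4) = -95.58 / 475.3400 ≈ -0.2011

-0.2011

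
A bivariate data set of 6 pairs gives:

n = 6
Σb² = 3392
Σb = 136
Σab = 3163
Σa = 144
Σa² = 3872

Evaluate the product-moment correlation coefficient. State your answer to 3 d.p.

r = (nΣab − ΣaΣb) / √[(nΣa² − (Σa)²)(nΣb² − (Σb)²)]
Numerator: 6×3163 − 144×136 = -606
Denominator: √[(23232 − 20736)(20352 − 18496)] = √[2496 × 1856] = 2152.3420
r = -606 / 2152.3420 ≈ -0.282

-0.282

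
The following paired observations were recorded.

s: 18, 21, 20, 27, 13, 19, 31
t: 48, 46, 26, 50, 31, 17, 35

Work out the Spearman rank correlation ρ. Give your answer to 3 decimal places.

Rank s: 2, 5, 4, 6, 1, 3, 7
Rank t: 6, 5, 2, 7, 3, 1, 4
d = rank(s) − rank(t): -4, 0, 2, -1, -2, 2, 3; Σd² = 38
ρ = 1 − 6Σd² / [n(n²−1)] = 1 − 6×38 / (7×48) = 1 − 228/336 ≈ 0.321

0.321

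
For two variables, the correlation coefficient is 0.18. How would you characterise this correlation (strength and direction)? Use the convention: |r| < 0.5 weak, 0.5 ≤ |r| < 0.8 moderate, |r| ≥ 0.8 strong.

r = 0.18 > 0 so the relationship is positive.
|r| = 0.18, which falls in the weak range.

weak positive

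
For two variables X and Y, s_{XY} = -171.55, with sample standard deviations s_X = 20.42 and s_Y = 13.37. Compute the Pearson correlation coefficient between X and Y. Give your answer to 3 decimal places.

-0.628

r = Cov(X,Y) / (s_X · s_Y) = -171.55 / (20.42 × 13.37)
  = -171.55 / 273.0154 ≈ -0.628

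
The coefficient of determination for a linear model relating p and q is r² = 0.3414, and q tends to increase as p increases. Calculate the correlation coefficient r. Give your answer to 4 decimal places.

0.5843

|r| = √0.3414 = 0.5843
The association is positive, so r = 0.5843.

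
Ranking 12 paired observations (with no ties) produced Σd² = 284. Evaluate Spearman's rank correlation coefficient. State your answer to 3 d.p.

0.007

ρ = 1 − 6Σd² / [n(n²−1)] = 1 − 6×284 / (12×143)
  = 1 − 1704/1716 = 1 − 0.9930 ≈ 0.007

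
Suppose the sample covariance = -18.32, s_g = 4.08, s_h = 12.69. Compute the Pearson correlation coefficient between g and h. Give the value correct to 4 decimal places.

-0.3538

r = Cov(g,h) / (s_g · s_h) = -18.32 / (4.08 × 12.69)
  = -18.32 / 51.7752 ≈ -0.3538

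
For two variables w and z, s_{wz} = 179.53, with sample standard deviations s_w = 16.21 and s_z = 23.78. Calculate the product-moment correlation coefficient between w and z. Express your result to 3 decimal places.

0.466

r = Cov(w,z) / (s_w · s_z) = 179.53 / (16.21 × 23.78)
  = 179.53 / 385.4738 ≈ 0.466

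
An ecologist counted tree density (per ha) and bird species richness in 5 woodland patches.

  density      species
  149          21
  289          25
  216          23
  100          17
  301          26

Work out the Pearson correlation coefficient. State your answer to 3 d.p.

0.975

n = 5, Σx = 1055, Σy = 112, Σx² = 252979, Σy² = 2560, Σxy = 24848
nΣxy − ΣxΣy = 124240 − 118160 = 6080
nΣx² − (Σx)² = 1264895 − 1113025 = 151870; nΣy² − (Σy)² = 12800 − 12544 = 256
r = 6080 / √(151870 × 256) = 6080 / 6235.2803 ≈ 0.975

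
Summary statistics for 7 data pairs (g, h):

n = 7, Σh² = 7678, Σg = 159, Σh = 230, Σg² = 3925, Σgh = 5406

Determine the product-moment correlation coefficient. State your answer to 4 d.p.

0.9336

r = (nΣgh − ΣgΣh) / √[(nΣg² − (Σg)²)(nΣh² − (Σh)²)]
Numerator: 7×5406 − 159×230 = 1272
Denominator: √[(27475 − 25281)(53746 − 52900)] = √[2194 × 846] = 1362.3964
r = 1272 / 1362.3964 ≈ 0.9336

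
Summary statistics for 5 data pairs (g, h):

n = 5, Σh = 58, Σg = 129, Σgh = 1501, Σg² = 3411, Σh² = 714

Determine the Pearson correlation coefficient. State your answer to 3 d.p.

0.079

r = (nΣgh − ΣgΣh) / √[(nΣg² − (Σg)²)(nΣh² − (Σh)²)]
Numerator: 5×1501 − 129×58 = 23
Denominator: √[(17055 − 16641)(3570 − 3364)] = √[414 × 206] = 292.0342
r = 23 / 292.0342 ≈ 0.079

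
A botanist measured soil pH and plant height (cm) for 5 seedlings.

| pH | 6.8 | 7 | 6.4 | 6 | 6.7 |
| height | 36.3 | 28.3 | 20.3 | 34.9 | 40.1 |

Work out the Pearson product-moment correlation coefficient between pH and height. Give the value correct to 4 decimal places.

0.0648

n = 5, Σx = 32.9, Σy = 159.9, Σx² = 217.09, Σy² = 5356.69, Σxy = 1052.93
nΣxy − ΣxΣy = 5264.65 − 5260.71 = 3.94
nΣx² − (Σx)² = 1085.45 − 1082.41 = 3.04; nΣy² − (Σy)² = 26783.45 − 25568.01 = 1215.44
r = 3.94 / √(3.04 × 1215.44) = 3.94 / 60.7860 ≈ 0.0648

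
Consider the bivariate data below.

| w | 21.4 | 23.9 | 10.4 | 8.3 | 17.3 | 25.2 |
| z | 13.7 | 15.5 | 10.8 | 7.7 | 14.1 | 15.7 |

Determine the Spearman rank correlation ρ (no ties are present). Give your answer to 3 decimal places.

Rank w: 4, 5, 2, 1, 3, 6
Rank z: 3, 5, 2, 1, 4, 6
d = rank(w) − rank(z): 1, 0, 0, 0, -1, 0; Σd² = 2
ρ = 1 − 6Σd² / [n(n²−1)] = 1 − 6×2 / (6×35) = 1 − 12/210 ≈ 0.943

0.943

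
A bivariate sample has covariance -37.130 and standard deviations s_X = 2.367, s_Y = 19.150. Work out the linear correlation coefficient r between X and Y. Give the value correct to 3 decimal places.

r = Cov(X,Y) / (s_X · s_Y) = -37.130 / (2.367 × 19.150)
  = -37.130 / 45.3280 ≈ -0.819

-0.819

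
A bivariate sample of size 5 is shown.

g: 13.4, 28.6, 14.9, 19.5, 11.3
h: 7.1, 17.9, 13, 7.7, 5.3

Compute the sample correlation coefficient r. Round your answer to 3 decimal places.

n = 5, Σg = 87.7, Σh = 51, Σg² = 1727.47, Σh² = 627.2, Σgh = 1010.82
nΣgh − ΣgΣh = 5054.1 − 4472.7 = 581.4
nΣg² − (Σg)² = 8637.35 − 7691.29 = 946.06; nΣh² − (Σh)² = 3136 − 2601 = 535
r = 581.4 / √(946.06 × 535) = 581.4 / 711.4366 ≈ 0.817

0.817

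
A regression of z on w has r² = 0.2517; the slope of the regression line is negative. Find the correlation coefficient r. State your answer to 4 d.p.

|r| = √0.2517 = 0.5017
The association is negative, so r = −0.5017.

-0.5017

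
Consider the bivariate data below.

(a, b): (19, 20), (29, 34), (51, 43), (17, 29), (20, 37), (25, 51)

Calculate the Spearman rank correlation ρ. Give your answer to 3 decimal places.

Rank a: 2, 5, 6, 1, 3, 4
Rank b: 1, 3, 5, 2, 4, 6
d = rank(a) − rank(b): 1, 2, 1, -1, -1, -2; Σd² = 12
ρ = 1 − 6Σd² / [n(n²−1)] = 1 − 6×12 / (6×35) = 1 − 72/210 ≈ 0.657

0.657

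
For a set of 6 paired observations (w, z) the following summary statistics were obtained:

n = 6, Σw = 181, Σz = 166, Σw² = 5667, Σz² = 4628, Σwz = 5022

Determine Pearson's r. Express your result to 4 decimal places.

r = (nΣwz − ΣwΣz) / √[(nΣw² − (Σw)²)(nΣz² − (Σz)²)]
Numerator: 6×5022 − 181×166 = 86
Denominator: √[(34002 − 32761)(27768 − 27556)] = √[1241 × 212] = 512.9249
r = 86 / 512.9249 ≈ 0.1677

0.1677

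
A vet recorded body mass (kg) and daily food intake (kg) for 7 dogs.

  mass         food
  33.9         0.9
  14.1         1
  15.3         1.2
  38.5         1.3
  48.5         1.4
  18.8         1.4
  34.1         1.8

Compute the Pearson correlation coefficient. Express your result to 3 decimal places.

0.315

n = 7, Σx = 203.2, Σy = 9, Σx² = 6932.86, Σy² = 12.1, Σxy = 268.62
nΣxy − ΣxΣy = 1880.34 − 1828.8 = 51.54
nΣx² − (Σx)² = 48530.02 − 41290.24 = 7239.78; nΣy² − (Σy)² = 84.7 − 81 = 3.7
r = 51.54 / √(7239.78 × 3.7) = 51.54 / 163.6679 ≈ 0.315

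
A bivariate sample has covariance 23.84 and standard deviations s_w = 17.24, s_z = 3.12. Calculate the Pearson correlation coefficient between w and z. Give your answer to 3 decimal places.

r = Cov(w,z) / (s_w · s_z) = 23.84 / (17.24 × 3.12)
  = 23.84 / 53.7888 ≈ 0.443

0.443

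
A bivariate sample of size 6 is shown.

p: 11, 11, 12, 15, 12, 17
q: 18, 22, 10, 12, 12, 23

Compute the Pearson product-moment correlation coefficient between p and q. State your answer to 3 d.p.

0.204

n = 6, Σp = 78, Σq = 97, Σp² = 1044, Σq² = 1725, Σpq = 1275
nΣpq − ΣpΣq = 7650 − 7566 = 84
nΣp² − (Σp)² = 6264 − 6084 = 180; nΣq² − (Σq)² = 10350 − 9409 = 941
r = 84 / √(180 × 941) = 84 / 411.5580 ≈ 0.204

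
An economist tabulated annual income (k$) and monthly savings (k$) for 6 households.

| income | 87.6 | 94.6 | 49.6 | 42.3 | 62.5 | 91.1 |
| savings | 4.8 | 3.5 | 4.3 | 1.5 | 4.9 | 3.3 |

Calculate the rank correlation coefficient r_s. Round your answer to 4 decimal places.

Rank income: 4, 6, 2, 1, 3, 5
Rank savings: 5, 3, 4, 1, 6, 2
d = rank(income) − rank(savings): -1, 3, -2, 0, -3, 3; Σd² = 32
ρ = 1 − 6Σd² / [n(n²−1)] = 1 − 6×32 / (6×35) = 1 − 192/210 ≈ 0.0857

0.0857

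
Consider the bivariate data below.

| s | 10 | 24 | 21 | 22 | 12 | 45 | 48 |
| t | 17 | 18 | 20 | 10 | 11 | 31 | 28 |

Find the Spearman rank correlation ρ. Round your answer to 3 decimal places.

Rank s: 1, 5, 3, 4, 2, 6, 7
Rank t: 3, 4, 5, 1, 2, 7, 6
d = rank(s) − rank(t): -2, 1, -2, 3, 0, -1, 1; Σd² = 20
ρ = 1 − 6Σd² / [n(n²−1)] = 1 − 6×20 / (7×48) = 1 − 120/336 ≈ 0.643

0.643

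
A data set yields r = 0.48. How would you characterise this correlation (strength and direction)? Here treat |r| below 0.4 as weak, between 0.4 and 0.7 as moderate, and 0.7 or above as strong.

moderate positive

r = 0.48 > 0 so the relationship is positive.
|r| = 0.48, which falls in the moderate range.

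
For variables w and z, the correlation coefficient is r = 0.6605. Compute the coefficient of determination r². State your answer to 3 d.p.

0.436

r² = (0.6605)² = 0.436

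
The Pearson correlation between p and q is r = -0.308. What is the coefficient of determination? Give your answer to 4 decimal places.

0.0949

r² = (-0.308)² = 0.0949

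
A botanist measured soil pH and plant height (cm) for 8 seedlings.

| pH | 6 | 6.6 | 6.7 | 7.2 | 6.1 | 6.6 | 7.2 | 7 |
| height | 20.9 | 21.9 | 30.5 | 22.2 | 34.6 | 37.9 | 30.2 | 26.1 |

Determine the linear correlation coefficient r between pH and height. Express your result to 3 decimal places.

-0.086

n = 8, Σx = 53.4, Σy = 224.3, Σx² = 357.9, Σy² = 6566.33, Σxy = 1495.47
nΣxy − ΣxΣy = 11963.76 − 11977.62 = -13.86
nΣx² − (Σx)² = 2863.2 − 2851.56 = 11.64; nΣy² − (Σy)² = 52530.64 − 50310.49 = 2220.15
r = -13.86 / √(11.64 × 2220.15) = -13.86 / 160.7562 ≈ -0.086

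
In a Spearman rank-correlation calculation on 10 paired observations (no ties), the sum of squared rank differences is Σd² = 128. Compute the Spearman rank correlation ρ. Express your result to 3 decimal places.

0.224

ρ = 1 − 6Σd² / [n(n²−1)] = 1 − 6×128 / (10×99)
  = 1 − 768/990 = 1 − 0.7758 ≈ 0.224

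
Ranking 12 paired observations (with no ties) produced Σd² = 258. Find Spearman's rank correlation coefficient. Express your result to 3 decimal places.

ρ = 1 − 6Σd² / [n(n²−1)] = 1 − 6×258 / (12×143)
  = 1 − 1548/1716 = 1 − 0.9021 ≈ 0.098

0.098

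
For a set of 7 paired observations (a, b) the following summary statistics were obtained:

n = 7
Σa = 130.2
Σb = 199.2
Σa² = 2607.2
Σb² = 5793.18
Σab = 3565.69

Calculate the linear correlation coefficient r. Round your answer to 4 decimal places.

r = (nΣab − ΣaΣb) / √[(nΣa² − (Σa)²)(nΣb² − (Σb)²)]
Numerator: 7×3565.69 − 130.2×199.2 = -976.01
Denominator: √[(18250.4 − 16952.04)(40552.26 − 39680.64)] = √[1298.36 × 871.62] = 1063.8029
r = -976.01 / 1063.8029 ≈ -0.9175

-0.9175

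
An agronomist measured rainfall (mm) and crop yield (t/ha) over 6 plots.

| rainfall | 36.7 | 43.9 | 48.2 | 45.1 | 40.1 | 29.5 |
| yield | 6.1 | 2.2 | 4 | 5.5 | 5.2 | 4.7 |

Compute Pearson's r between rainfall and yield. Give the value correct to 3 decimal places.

n = 6, Σx = 243.5, Σy = 27.7, Σx² = 10109.61, Σy² = 137.43, Σxy = 1108.47
nΣxy − ΣxΣy = 6650.82 − 6744.95 = -94.13
nΣx² − (Σx)² = 60657.66 − 59292.25 = 1365.41; nΣy² − (Σy)² = 824.58 − 767.29 = 57.29
r = -94.13 / √(1365.41 × 57.29) = -94.13 / 279.6861 ≈ -0.337

-0.337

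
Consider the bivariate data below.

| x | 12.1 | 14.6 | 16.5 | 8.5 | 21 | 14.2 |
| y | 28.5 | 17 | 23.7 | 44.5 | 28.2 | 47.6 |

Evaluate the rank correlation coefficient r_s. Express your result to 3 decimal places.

Rank x: 2, 4, 5, 1, 6, 3
Rank y: 4, 1, 2, 5, 3, 6
d = rank(x) − rank(y): -2, 3, 3, -4, 3, -3; Σd² = 56
ρ = 1 − 6Σd² / [n(n²−1)] = 1 − 6×56 / (6×35) = 1 − 336/210 ≈ -0.600

-0.600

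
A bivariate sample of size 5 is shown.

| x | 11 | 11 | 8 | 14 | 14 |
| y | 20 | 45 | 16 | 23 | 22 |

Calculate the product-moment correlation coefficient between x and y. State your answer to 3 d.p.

0.100

n = 5, Σx = 58, Σy = 126, Σx² = 698, Σy² = 3694, Σxy = 1473
nΣxy − ΣxΣy = 7365 − 7308 = 57
nΣx² − (Σx)² = 3490 − 3364 = 126; nΣy² − (Σy)² = 18470 − 15876 = 2594
r = 57 / √(126 × 2594) = 57 / 571.7027 ≈ 0.100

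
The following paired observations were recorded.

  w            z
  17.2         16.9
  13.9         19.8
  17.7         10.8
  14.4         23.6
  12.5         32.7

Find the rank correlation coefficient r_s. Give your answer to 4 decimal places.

Rank w: 4, 2, 5, 3, 1
Rank z: 2, 3, 1, 4, 5
d = rank(w) − rank(z): 2, -1, 4, -1, -4; Σd² = 38
ρ = 1 − 6Σd² / [n(n²−1)] = 1 − 6×38 / (5×24) = 1 − 228/120 ≈ -0.9000

-0.9000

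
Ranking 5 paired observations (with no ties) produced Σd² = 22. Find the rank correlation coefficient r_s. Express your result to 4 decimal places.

ρ = 1 − 6Σd² / [n(n²−1)] = 1 − 6×22 / (5×24)
  = 1 − 132/120 = 1 − 1.10000 ≈ -0.1000

-0.1000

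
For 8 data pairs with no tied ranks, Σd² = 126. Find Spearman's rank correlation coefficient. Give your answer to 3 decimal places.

ρ = 1 − 6Σd² / [n(n²−1)] = 1 − 6×126 / (8×63)
  = 1 − 756/504 = 1 − 1.5000 ≈ -0.500

-0.500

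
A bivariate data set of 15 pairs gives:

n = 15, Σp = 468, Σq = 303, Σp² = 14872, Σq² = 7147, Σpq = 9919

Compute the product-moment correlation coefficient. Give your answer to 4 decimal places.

r = (nΣpq − ΣpΣq) / √[(nΣp² − (Σp)²)(nΣq² − (Σq)²)]
Numerator: 15×9919 − 468×303 = 6981
Denominator: √[(223080 − 219024)(107205 − 91809)] = √[4056 × 15396] = 7902.2893
r = 6981 / 7902.2893 ≈ 0.8834

0.8834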